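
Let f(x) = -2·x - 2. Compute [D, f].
-2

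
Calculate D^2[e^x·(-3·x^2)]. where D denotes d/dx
3 \left(- x^{2} - 4 x - 2\right) e^{x}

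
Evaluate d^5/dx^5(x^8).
6720 x^{3}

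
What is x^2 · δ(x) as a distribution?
0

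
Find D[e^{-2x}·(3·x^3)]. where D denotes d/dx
x^{2} \left(9 - 6 x\right) e^{- 2 x}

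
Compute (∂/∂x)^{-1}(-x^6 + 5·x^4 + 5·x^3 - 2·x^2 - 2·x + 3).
- \frac{x^{7}}{7} + x^{5} + \frac{5 x^{4}}{4} - \frac{2 x^{3}}{3} - x^{2} + 3 x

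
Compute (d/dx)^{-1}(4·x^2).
\frac{4 x^{3}}{3}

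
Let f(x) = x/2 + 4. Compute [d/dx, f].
\frac{1}{2}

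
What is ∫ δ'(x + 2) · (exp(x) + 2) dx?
- \frac{1}{e^{2}}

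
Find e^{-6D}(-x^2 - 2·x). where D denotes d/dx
- x^{2} + 10 x - 24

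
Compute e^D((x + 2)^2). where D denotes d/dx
x^{2} + 6 x + 9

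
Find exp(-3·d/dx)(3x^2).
3 x^{2} - 18 x + 27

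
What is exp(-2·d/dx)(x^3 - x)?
x^{3} - 6 x^{2} + 11 x - 6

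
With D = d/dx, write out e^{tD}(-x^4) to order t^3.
x \left(- 4 t^{3} - 6 t^{2} x - 4 t x^{2} - x^{3}\right)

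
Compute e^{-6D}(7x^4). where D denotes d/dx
7 x^{4} - 168 x^{3} + 1512 x^{2} - 6048 x + 9072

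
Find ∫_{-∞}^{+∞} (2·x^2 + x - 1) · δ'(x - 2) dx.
-9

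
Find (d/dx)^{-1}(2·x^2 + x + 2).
\frac{2 x^{3}}{3} + \frac{x^{2}}{2} + 2 x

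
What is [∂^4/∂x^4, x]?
4\frac{d^{3}}{dx^{3}}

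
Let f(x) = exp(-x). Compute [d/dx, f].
- e^{- x}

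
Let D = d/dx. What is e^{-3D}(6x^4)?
6 x^{4} - 72 x^{3} + 324 x^{2} - 648 x + 486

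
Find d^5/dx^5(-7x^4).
0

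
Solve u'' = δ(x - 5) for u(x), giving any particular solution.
\frac{|x - 5|}{2}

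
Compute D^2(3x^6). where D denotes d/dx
90 x^{4}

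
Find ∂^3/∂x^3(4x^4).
96 x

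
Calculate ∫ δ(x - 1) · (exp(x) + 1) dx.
1 + e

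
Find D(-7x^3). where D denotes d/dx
- 21 x^{2}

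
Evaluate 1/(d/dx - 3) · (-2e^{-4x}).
\frac{2 e^{- 4 x}}{7}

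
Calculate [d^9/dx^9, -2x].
-18\frac{d^{8}}{dx^{8}}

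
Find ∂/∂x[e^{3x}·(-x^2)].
x \left(- 3 x - 2\right) e^{3 x}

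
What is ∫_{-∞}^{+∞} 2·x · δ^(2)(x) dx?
0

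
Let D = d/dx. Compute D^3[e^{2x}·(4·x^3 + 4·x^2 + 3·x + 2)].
\left(32 x^{3} + 176 x^{2} + 264 x + 124\right) e^{2 x}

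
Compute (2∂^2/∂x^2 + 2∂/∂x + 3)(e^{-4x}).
27 e^{- 4 x}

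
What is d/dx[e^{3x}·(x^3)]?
3 x^{2} \left(x + 1\right) e^{3 x}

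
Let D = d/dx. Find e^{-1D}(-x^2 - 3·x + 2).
- x^{2} - x + 4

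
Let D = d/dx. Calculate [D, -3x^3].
- 9 x^{2}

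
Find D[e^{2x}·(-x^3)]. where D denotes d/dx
x^{2} \left(- 2 x - 3\right) e^{2 x}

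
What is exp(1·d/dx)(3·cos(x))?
3 \cos{\left(x + 1 \right)}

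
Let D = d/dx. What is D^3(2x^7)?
420 x^{4}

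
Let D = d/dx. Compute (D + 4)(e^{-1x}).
3 e^{- x}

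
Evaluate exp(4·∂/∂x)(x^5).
x^{5} + 20 x^{4} + 160 x^{3} + 640 x^{2} + 1280 x + 1024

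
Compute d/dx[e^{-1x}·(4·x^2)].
4 x \left(2 - x\right) e^{- x}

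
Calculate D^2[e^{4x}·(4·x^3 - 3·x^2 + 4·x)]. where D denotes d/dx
\left(64 x^{3} + 48 x^{2} + 40 x + 26\right) e^{4 x}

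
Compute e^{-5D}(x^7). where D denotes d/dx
x^{7} - 35 x^{6} + 525 x^{5} - 4375 x^{4} + 21875 x^{3} - 65625 x^{2} + 109375 x - 78125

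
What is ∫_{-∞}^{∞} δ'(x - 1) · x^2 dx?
-2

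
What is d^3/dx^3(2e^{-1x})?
- 2 e^{- x}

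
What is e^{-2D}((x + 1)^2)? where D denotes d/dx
x^{2} - 2 x + 1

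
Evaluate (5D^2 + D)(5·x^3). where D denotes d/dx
15 x \left(x + 10\right)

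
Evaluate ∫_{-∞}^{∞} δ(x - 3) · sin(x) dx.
\sin{\left(3 \right)}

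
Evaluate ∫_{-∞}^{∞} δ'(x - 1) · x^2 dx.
-2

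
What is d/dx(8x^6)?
48 x^{5}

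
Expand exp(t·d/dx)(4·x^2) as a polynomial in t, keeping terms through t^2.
4 t^{2} + 8 t x + 4 x^{2}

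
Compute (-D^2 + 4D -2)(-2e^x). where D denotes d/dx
- 2 e^{x}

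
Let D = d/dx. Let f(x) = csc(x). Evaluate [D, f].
- \cot{\left(x \right)} \csc{\left(x \right)}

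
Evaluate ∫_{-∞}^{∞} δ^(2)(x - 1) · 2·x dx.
0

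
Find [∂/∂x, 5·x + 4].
5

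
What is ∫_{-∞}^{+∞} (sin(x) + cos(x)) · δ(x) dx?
1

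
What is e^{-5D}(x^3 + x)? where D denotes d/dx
x^{3} - 15 x^{2} + 76 x - 130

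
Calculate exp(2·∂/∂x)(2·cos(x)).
2 \cos{\left(x + 2 \right)}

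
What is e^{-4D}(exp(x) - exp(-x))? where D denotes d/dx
- e^{4 - x} + e^{x - 4}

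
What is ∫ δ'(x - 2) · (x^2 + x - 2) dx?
-5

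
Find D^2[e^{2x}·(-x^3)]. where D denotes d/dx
- 2 x \left(2 x^{2} + 6 x + 3\right) e^{2 x}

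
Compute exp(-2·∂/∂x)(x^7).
x^{7} - 14 x^{6} + 84 x^{5} - 280 x^{4} + 560 x^{3} - 672 x^{2} + 448 x - 128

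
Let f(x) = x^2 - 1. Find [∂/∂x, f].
2 x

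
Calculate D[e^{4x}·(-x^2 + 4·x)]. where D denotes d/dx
2 \left(2 x \left(4 - x\right) - x + 2\right) e^{4 x}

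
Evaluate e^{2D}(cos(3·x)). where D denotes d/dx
\cos{\left(3 x + 6 \right)}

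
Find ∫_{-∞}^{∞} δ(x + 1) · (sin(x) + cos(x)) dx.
- \sin{\left(1 \right)} + \cos{\left(1 \right)}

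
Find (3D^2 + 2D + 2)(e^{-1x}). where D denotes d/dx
3 e^{- x}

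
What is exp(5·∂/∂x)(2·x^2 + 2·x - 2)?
2 x^{2} + 22 x + 58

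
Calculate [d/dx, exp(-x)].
- e^{- x}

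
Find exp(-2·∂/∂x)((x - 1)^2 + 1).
x^{2} - 6 x + 10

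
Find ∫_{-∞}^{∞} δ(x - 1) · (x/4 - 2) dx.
- \frac{7}{4}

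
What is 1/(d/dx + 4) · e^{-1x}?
\frac{e^{- x}}{3}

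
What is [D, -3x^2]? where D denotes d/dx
- 6 x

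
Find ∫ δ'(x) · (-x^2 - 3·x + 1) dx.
3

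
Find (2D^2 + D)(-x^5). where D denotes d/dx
5 x^{3} \left(- x - 8\right)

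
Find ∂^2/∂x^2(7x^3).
42 x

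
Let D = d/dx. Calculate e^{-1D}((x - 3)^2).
x^{2} - 8 x + 16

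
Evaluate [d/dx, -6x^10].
- 60 x^{9}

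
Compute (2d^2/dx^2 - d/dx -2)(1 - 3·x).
6 x + 1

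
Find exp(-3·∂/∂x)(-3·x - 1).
8 - 3 x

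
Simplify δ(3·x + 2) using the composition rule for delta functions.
\frac{\delta(x + 2/3)}{3}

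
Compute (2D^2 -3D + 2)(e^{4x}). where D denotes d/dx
22 e^{4 x}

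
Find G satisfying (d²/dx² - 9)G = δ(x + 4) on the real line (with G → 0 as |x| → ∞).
-\frac{e^{-3|x + 4|}}{6}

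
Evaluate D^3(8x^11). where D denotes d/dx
7920 x^{8}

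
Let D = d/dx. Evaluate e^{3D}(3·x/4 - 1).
\frac{3 x}{4} + \frac{5}{4}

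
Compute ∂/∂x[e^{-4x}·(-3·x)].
3 \left(4 x - 1\right) e^{- 4 x}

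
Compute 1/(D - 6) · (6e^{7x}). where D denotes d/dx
6 e^{7 x}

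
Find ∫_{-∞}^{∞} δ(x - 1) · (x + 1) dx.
2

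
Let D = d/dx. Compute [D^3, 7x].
21D^{2}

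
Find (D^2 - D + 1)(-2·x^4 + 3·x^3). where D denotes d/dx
x \left(- 2 x^{3} + 11 x^{2} - 33 x + 18\right)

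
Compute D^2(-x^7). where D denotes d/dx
- 42 x^{5}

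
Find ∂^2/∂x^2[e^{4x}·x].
\left(16 x + 8\right) e^{4 x}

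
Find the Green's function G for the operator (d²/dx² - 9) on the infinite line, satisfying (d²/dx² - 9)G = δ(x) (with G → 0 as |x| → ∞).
-\frac{e^{-3|x|}}{6}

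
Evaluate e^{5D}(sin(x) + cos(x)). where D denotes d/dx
\sqrt{2} \sin{\left(x + \frac{\pi}{4} + 5 \right)}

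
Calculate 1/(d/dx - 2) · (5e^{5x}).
\frac{5 e^{5 x}}{3}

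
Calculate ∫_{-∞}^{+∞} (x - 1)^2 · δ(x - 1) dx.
0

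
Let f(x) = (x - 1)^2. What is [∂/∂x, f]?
2 x - 2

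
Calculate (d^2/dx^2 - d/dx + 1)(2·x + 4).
2 x + 2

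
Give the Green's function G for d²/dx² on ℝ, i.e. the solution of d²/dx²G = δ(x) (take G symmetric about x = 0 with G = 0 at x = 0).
\frac{|x|}{2}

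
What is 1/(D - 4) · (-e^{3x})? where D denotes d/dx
e^{3 x}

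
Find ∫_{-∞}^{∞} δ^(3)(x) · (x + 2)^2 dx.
0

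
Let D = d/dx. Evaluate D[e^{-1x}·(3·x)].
3 \left(1 - x\right) e^{- x}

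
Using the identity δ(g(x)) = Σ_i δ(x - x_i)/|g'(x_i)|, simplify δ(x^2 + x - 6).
\frac{\delta(x + 3) + \delta(x - 2)}{5}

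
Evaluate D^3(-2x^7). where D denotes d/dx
- 420 x^{4}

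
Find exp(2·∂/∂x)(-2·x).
- 2 x - 4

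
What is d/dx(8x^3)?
24 x^{2}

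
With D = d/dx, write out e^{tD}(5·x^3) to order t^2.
5 x \left(3 t^{2} + 3 t x + x^{2}\right)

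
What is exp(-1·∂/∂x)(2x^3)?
2 x^{3} - 6 x^{2} + 6 x - 2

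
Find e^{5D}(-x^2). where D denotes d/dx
- x^{2} - 10 x - 25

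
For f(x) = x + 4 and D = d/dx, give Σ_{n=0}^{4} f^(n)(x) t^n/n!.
t + x + 4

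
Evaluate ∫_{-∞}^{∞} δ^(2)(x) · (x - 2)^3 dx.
-12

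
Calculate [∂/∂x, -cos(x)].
\sin{\left(x \right)}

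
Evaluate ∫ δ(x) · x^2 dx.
0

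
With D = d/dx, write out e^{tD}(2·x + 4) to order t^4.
2 t + 2 x + 4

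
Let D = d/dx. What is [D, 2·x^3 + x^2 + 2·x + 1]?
6 x^{2} + 2 x + 2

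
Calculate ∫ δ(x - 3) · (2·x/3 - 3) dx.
-1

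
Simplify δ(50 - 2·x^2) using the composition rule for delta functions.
\frac{\delta(x - 5) + \delta(x + 5)}{20}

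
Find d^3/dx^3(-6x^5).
- 360 x^{2}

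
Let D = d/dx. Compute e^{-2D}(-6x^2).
- 6 x^{2} + 24 x - 24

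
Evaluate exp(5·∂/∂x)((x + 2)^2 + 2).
x^{2} + 14 x + 51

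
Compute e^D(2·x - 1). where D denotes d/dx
2 x + 1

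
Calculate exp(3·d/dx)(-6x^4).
- 6 x^{4} - 72 x^{3} - 324 x^{2} - 648 x - 486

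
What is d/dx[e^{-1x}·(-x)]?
\left(x - 1\right) e^{- x}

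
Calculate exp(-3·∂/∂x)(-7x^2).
- 7 x^{2} + 42 x - 63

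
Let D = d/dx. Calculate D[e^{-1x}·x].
\left(1 - x\right) e^{- x}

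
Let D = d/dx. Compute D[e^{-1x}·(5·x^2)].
5 x \left(2 - x\right) e^{- x}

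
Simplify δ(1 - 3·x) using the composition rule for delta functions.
\frac{\delta(x - 1/3)}{3}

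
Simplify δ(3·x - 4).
\frac{\delta(x - 4/3)}{3}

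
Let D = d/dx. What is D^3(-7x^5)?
- 420 x^{2}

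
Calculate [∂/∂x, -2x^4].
- 8 x^{3}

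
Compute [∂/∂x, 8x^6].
48 x^{5}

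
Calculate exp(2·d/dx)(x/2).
\frac{x}{2} + 1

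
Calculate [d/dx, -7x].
-7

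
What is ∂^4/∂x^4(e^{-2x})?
16 e^{- 2 x}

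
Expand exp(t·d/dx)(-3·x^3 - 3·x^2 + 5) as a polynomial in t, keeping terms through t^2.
- t^{2} \left(9 x + 3\right) - 3 t x \left(3 x + 2\right) - 3 x^{3} - 3 x^{2} + 5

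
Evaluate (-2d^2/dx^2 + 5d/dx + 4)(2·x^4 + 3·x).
8 x^{4} + 40 x^{3} - 48 x^{2} + 12 x + 15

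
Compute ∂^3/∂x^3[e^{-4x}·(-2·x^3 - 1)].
4 \left(32 x^{3} - 72 x^{2} + 36 x + 13\right) e^{- 4 x}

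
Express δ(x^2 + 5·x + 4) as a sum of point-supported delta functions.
\frac{\delta(x + 4) + \delta(x + 1)}{3}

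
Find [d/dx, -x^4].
- 4 x^{3}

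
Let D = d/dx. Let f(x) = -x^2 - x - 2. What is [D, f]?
- 2 x - 1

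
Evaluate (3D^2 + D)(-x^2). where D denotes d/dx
- 2 x - 6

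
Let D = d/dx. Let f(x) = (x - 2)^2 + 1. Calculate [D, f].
2 x - 4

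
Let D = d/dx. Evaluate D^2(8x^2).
16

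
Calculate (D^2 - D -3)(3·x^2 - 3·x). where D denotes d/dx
- 9 x^{2} + 3 x + 9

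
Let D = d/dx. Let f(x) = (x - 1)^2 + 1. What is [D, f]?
2 x - 2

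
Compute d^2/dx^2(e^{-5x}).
25 e^{- 5 x}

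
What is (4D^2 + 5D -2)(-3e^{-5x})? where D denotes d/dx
- 219 e^{- 5 x}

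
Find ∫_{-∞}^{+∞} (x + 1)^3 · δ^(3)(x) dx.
-6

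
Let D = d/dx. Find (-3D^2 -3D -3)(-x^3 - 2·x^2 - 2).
3 x^{3} + 15 x^{2} + 30 x + 18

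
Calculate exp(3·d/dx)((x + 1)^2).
x^{2} + 8 x + 16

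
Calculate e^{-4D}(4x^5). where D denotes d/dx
4 x^{5} - 80 x^{4} + 640 x^{3} - 2560 x^{2} + 5120 x - 4096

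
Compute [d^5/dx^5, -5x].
-25\frac{d^{4}}{dx^{4}}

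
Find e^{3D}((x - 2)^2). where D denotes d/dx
x^{2} + 2 x + 1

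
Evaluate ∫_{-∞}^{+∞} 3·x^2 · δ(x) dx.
0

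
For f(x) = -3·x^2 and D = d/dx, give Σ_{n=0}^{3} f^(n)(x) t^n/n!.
- 3 t^{2} - 6 t x - 3 x^{2}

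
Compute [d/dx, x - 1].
1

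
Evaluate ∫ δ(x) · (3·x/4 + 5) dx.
5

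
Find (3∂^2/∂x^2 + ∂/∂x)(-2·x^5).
10 x^{3} \left(- x - 12\right)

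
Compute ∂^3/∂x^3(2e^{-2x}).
- 16 e^{- 2 x}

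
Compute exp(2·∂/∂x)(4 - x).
2 - x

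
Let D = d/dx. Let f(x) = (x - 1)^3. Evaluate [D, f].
3 \left(x - 1\right)^{2}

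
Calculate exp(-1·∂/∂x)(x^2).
x^{2} - 2 x + 1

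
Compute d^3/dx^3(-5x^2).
0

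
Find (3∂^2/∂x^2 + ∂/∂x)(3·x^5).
15 x^{3} \left(x + 12\right)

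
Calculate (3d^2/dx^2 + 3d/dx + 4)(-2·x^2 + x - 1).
- 8 x^{2} - 8 x - 13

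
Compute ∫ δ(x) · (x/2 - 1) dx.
-1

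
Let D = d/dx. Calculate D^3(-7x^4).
- 168 x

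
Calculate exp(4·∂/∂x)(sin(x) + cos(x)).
\sqrt{2} \sin{\left(x + \frac{\pi}{4} + 4 \right)}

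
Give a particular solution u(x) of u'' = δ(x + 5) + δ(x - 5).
\frac{|x + 5|}{2} + \frac{|x - 5|}{2}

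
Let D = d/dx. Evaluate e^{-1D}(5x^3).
5 x^{3} - 15 x^{2} + 15 x - 5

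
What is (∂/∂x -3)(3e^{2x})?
- 3 e^{2 x}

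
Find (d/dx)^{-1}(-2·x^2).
- \frac{2 x^{3}}{3}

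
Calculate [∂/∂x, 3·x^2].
6 x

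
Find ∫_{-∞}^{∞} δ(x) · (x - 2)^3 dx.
-8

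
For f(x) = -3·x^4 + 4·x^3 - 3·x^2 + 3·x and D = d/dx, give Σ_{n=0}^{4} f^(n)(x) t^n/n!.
- 3 t^{4} - t^{3} \left(12 x - 4\right) - t^{2} \left(18 x^{2} - 12 x + 3\right) - 3 t \left(4 x^{3} - 4 x^{2} + 2 x - 1\right) - 3 x^{4} + 4 x^{3} - 3 x^{2} + 3 x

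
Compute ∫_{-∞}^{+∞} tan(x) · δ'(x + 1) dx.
- \tan^{2}{\left(1 \right)} - 1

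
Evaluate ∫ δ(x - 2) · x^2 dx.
4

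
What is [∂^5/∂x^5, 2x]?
10\frac{d^{4}}{dx^{4}}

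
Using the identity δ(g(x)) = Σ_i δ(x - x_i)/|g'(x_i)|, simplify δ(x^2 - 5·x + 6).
\frac{\delta(x - 3) + \delta(x - 2)}{1}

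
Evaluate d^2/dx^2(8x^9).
576 x^{7}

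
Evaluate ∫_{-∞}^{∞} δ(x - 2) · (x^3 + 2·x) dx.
12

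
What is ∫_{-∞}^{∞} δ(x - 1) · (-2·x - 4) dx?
-6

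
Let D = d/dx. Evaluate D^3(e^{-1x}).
- e^{- x}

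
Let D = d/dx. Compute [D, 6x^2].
12 x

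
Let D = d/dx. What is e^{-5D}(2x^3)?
2 x^{3} - 30 x^{2} + 150 x - 250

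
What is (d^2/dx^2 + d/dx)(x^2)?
2 x + 2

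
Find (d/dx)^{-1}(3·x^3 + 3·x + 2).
\frac{3 x^{4}}{4} + \frac{3 x^{2}}{2} + 2 x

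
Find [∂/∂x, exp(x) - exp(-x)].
2 \cosh{\left(x \right)}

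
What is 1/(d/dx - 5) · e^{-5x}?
- \frac{e^{- 5 x}}{10}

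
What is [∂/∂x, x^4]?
4 x^{3}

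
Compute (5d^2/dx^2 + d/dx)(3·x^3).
9 x \left(x + 10\right)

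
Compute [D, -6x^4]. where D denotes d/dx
- 24 x^{3}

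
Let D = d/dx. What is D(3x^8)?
24 x^{7}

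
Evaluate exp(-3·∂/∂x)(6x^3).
6 x^{3} - 54 x^{2} + 162 x - 162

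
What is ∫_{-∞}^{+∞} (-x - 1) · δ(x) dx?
-1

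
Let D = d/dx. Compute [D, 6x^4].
24 x^{3}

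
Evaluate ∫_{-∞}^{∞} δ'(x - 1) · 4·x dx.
-4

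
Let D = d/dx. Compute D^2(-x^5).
- 20 x^{3}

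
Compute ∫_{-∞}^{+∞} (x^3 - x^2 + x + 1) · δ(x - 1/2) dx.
\frac{11}{8}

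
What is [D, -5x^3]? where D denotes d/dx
- 15 x^{2}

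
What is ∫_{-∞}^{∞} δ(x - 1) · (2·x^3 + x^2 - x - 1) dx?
1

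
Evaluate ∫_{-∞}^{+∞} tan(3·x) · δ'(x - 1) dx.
- \frac{3}{\cos^{2}{\left(3 \right)}}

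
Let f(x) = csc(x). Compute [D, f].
- \cot{\left(x \right)} \csc{\left(x \right)}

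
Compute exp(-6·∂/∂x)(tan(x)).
\tan{\left(x - 6 \right)}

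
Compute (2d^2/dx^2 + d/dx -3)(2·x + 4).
- 6 x - 10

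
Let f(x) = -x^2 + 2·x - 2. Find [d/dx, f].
2 - 2 x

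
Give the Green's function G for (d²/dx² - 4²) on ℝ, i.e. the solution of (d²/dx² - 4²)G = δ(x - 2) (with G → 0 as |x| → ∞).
-\frac{e^{-4|x - 2|}}{8}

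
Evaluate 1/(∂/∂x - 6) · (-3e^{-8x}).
\frac{3 e^{- 8 x}}{14}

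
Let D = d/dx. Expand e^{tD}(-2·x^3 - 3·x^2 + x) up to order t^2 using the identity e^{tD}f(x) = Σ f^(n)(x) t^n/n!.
- t^{2} \left(6 x + 3\right) - t \left(6 x^{2} + 6 x - 1\right) - 2 x^{3} - 3 x^{2} + x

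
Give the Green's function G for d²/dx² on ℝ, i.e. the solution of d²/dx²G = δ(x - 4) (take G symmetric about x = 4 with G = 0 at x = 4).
\frac{|x - 4|}{2}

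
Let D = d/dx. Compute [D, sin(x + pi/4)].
\cos{\left(x + \frac{\pi}{4} \right)}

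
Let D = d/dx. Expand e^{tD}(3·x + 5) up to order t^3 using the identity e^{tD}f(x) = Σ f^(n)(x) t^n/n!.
3 t + 3 x + 5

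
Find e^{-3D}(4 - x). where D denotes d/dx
7 - x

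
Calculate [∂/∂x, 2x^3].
6 x^{2}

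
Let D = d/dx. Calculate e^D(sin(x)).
\sin{\left(x + 1 \right)}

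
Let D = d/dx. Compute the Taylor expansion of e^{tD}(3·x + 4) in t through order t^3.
3 t + 3 x + 4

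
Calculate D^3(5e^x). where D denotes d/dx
5 e^{x}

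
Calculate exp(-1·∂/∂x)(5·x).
5 x - 5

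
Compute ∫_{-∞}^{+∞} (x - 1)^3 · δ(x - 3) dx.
8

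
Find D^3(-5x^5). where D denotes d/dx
- 300 x^{2}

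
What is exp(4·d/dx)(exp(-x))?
e^{- x - 4}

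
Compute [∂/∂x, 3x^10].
30 x^{9}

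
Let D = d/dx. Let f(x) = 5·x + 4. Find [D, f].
5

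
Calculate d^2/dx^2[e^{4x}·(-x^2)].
\left(- 16 x^{2} - 16 x - 2\right) e^{4 x}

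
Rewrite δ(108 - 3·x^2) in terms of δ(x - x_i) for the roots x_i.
\frac{\delta(x - 6) + \delta(x + 6)}{36}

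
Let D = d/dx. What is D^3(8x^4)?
192 x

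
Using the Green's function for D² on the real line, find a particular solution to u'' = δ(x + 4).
\frac{|x + 4|}{2}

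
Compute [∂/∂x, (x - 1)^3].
3 \left(x - 1\right)^{2}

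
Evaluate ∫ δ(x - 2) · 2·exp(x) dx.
2 e^{2}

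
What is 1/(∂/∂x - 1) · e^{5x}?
\frac{e^{5 x}}{4}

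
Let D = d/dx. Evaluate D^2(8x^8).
448 x^{6}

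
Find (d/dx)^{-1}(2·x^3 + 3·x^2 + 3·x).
\frac{x^{4}}{2} + x^{3} + \frac{3 x^{2}}{2}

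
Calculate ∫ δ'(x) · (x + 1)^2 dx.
-2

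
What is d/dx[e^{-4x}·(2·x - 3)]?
2 \left(7 - 4 x\right) e^{- 4 x}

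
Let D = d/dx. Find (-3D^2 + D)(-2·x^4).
8 x^{2} \left(9 - x\right)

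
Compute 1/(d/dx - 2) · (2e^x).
- 2 e^{x}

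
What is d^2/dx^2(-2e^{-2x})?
- 8 e^{- 2 x}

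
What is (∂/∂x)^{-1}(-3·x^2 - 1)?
- x^{3} - x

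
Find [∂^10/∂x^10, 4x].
40\frac{d^{9}}{dx^{9}}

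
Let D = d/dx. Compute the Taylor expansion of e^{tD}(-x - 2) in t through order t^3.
- t - x - 2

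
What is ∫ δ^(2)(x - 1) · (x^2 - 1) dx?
2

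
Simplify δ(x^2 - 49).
\frac{\delta(x - 7) + \delta(x + 7)}{14}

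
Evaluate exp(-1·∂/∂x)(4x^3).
4 x^{3} - 12 x^{2} + 12 x - 4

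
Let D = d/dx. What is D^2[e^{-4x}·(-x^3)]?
2 x \left(- 8 x^{2} + 12 x - 3\right) e^{- 4 x}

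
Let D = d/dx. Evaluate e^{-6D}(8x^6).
8 x^{6} - 288 x^{5} + 4320 x^{4} - 34560 x^{3} + 155520 x^{2} - 373248 x + 373248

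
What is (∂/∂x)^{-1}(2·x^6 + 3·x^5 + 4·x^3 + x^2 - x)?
\frac{2 x^{7}}{7} + \frac{x^{6}}{2} + x^{4} + \frac{x^{3}}{3} - \frac{x^{2}}{2}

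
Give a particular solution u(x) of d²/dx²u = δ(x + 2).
\frac{|x + 2|}{2}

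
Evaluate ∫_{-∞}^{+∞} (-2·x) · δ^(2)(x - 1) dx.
0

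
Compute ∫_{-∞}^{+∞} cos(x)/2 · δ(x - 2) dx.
\frac{\cos{\left(2 \right)}}{2}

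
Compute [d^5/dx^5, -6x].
-30\frac{d^{4}}{dx^{4}}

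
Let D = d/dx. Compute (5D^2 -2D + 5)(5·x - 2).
25 x - 20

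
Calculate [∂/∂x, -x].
-1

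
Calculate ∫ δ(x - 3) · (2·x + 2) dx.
8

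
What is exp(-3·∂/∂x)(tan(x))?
\tan{\left(x - 3 \right)}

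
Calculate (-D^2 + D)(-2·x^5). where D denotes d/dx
10 x^{3} \left(4 - x\right)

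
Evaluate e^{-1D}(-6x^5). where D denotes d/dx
- 6 x^{5} + 30 x^{4} - 60 x^{3} + 60 x^{2} - 30 x + 6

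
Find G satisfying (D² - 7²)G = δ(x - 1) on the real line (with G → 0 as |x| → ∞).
-\frac{e^{-7|x - 1|}}{14}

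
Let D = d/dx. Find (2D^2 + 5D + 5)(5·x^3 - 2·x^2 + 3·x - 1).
25 x^{3} + 65 x^{2} + 55 x + 2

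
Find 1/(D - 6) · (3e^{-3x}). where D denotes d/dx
- \frac{e^{- 3 x}}{3}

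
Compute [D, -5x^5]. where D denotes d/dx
- 25 x^{4}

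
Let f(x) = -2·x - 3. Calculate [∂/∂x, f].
-2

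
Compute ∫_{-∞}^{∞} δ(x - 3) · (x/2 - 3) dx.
- \frac{3}{2}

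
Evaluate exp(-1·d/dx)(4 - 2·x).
6 - 2 x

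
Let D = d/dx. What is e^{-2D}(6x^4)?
6 x^{4} - 48 x^{3} + 144 x^{2} - 192 x + 96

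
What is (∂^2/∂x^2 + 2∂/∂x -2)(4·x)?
8 - 8 x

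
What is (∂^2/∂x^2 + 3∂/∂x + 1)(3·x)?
3 x + 9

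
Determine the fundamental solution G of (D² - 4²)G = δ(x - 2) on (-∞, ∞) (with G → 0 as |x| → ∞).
-\frac{e^{-4|x - 2|}}{8}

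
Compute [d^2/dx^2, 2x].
4\frac{d}{dx}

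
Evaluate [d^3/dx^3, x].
3\frac{d^{2}}{dx^{2}}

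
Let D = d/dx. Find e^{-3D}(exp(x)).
e^{x - 3}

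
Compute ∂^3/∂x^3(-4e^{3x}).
- 108 e^{3 x}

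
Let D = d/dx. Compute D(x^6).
6 x^{5}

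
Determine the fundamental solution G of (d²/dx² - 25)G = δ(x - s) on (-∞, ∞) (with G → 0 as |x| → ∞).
-\frac{e^{-5|x-s|}}{10}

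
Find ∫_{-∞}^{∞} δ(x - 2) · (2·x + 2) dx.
6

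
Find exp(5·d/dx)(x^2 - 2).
x^{2} + 10 x + 23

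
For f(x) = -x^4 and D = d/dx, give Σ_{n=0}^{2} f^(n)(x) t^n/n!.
x^{2} \left(- 6 t^{2} - 4 t x - x^{2}\right)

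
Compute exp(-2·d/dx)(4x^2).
4 x^{2} - 16 x + 16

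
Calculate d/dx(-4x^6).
- 24 x^{5}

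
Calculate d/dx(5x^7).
35 x^{6}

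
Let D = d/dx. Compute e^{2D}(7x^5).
7 x^{5} + 70 x^{4} + 280 x^{3} + 560 x^{2} + 560 x + 224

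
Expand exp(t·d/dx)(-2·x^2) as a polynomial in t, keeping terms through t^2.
- 2 t^{2} - 4 t x - 2 x^{2}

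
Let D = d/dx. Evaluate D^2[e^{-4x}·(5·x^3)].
10 x \left(8 x^{2} - 12 x + 3\right) e^{- 4 x}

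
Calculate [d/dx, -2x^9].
- 18 x^{8}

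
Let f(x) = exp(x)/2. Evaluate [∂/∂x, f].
\frac{e^{x}}{2}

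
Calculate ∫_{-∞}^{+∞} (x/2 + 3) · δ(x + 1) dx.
\frac{5}{2}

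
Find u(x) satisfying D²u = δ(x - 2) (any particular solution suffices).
\frac{|x - 2|}{2}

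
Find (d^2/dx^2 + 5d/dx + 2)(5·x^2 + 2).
10 x^{2} + 50 x + 14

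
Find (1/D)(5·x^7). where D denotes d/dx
\frac{5 x^{8}}{8}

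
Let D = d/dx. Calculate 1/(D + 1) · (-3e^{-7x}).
\frac{e^{- 7 x}}{2}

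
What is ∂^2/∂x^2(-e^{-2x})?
- 4 e^{- 2 x}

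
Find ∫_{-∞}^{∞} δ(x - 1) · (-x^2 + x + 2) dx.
2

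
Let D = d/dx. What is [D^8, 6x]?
48D^{7}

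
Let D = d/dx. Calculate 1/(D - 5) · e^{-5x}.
- \frac{e^{- 5 x}}{10}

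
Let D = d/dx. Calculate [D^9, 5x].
45D^{8}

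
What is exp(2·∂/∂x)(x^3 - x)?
x^{3} + 6 x^{2} + 11 x + 6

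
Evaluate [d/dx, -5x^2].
- 10 x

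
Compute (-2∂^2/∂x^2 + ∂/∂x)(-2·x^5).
10 x^{3} \left(8 - x\right)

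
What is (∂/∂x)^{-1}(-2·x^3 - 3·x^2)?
- \frac{x^{4}}{2} - x^{3}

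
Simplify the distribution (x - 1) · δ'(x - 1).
-\delta(x - 1)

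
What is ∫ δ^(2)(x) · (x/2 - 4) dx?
0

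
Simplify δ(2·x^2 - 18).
\frac{\delta(x - 3) + \delta(x + 3)}{12}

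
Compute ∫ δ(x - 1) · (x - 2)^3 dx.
-1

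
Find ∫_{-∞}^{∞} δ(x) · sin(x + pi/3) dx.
\frac{\sqrt{3}}{2}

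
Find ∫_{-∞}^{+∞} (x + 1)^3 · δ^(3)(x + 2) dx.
-6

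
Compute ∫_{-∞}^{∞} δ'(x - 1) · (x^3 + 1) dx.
-3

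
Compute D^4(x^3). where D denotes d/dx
0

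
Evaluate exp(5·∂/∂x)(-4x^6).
- 4 x^{6} - 120 x^{5} - 1500 x^{4} - 10000 x^{3} - 37500 x^{2} - 75000 x - 62500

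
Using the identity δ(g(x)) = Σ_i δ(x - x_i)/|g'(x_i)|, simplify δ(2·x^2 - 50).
\frac{\delta(x - 5) + \delta(x + 5)}{20}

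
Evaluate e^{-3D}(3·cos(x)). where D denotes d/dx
3 \cos{\left(x - 3 \right)}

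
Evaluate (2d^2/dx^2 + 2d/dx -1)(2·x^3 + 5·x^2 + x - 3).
- 2 x^{3} + 7 x^{2} + 43 x + 25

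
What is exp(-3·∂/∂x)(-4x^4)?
- 4 x^{4} + 48 x^{3} - 216 x^{2} + 432 x - 324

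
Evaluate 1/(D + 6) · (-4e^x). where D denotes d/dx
- \frac{4 e^{x}}{7}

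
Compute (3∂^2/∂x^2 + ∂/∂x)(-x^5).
5 x^{3} \left(- x - 12\right)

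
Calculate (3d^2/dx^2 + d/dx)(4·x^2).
8 x + 24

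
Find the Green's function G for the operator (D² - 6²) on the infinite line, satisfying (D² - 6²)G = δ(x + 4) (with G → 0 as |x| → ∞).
-\frac{e^{-6|x + 4|}}{12}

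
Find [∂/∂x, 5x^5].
25 x^{4}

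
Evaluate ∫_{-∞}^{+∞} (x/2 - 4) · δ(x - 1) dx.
- \frac{7}{2}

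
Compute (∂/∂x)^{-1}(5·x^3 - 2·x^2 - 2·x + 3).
\frac{5 x^{4}}{4} - \frac{2 x^{3}}{3} - x^{2} + 3 x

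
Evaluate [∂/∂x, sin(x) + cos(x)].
- \sin{\left(x \right)} + \cos{\left(x \right)}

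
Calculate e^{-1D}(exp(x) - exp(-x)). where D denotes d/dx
- e^{1 - x} + e^{x - 1}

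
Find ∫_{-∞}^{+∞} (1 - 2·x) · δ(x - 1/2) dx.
0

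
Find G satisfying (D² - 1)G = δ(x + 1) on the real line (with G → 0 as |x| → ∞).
-\frac{e^{-|x + 1|}}{2}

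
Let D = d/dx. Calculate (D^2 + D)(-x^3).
3 x \left(- x - 2\right)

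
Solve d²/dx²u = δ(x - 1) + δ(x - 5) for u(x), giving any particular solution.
\frac{|x - 1|}{2} + \frac{|x - 5|}{2}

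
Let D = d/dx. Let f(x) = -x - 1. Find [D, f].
-1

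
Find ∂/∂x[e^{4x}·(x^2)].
2 x \left(2 x + 1\right) e^{4 x}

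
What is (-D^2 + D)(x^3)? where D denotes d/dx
3 x \left(x - 2\right)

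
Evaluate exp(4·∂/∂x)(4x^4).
4 x^{4} + 64 x^{3} + 384 x^{2} + 1024 x + 1024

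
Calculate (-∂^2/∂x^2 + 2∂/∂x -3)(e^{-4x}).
- 27 e^{- 4 x}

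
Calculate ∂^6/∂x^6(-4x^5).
0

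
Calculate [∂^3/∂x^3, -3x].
-9\frac{d^{2}}{dx^{2}}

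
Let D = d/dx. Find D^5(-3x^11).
- 166320 x^{6}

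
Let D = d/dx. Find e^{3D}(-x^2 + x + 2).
- x^{2} - 5 x - 4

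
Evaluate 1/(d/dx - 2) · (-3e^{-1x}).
e^{- x}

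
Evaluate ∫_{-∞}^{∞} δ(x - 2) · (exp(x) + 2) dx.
2 + e^{2}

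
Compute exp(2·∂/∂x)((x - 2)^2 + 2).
x^{2} + 2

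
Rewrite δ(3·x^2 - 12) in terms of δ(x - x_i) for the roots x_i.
\frac{\delta(x - 2) + \delta(x + 2)}{12}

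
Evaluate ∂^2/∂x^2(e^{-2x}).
4 e^{- 2 x}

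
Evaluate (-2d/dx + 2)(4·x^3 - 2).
8 x^{3} - 24 x^{2} - 4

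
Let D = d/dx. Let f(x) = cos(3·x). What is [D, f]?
- 3 \sin{\left(3 x \right)}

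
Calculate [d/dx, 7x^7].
49 x^{6}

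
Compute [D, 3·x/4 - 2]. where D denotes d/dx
\frac{3}{4}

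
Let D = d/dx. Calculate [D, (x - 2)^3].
3 \left(x - 2\right)^{2}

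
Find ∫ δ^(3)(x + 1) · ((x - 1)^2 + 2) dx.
0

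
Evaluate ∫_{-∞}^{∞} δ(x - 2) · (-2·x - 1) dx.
-5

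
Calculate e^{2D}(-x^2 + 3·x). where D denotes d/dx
- x^{2} - x + 2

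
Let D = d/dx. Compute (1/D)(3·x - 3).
\frac{3 x^{2}}{2} - 3 x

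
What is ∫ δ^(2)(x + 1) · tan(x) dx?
- 2 \tan^{3}{\left(1 \right)} - 2 \tan{\left(1 \right)}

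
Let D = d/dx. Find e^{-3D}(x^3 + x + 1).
x^{3} - 9 x^{2} + 28 x - 29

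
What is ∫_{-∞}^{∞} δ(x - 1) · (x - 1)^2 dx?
0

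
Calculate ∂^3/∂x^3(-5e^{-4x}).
320 e^{- 4 x}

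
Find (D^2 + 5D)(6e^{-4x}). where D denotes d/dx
- 24 e^{- 4 x}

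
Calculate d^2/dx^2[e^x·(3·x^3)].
3 x \left(x^{2} + 6 x + 6\right) e^{x}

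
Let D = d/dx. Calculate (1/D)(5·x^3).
\frac{5 x^{4}}{4}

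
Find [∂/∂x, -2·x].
-2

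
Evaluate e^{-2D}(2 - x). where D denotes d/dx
4 - x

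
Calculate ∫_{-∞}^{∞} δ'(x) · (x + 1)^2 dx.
-2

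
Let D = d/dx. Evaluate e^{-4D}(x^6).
x^{6} - 24 x^{5} + 240 x^{4} - 1280 x^{3} + 3840 x^{2} - 6144 x + 4096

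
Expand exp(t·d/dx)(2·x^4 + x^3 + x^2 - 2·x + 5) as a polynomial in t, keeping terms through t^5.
2 t^{4} + t^{3} \left(8 x + 1\right) + t^{2} \left(12 x^{2} + 3 x + 1\right) + t \left(8 x^{3} + 3 x^{2} + 2 x - 2\right) + 2 x^{4} + x^{3} + x^{2} - 2 x + 5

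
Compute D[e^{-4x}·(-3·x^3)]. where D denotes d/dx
x^{2} \left(12 x - 9\right) e^{- 4 x}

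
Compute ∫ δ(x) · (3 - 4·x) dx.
3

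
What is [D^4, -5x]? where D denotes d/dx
-20D^{3}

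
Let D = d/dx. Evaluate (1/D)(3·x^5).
\frac{x^{6}}{2}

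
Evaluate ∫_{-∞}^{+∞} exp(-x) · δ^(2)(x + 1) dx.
e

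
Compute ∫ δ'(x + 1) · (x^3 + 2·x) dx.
-5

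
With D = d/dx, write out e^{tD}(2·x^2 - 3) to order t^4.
2 t^{2} + 4 t x + 2 x^{2} - 3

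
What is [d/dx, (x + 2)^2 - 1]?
2 x + 4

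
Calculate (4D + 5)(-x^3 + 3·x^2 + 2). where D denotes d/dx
- 5 x^{3} + 3 x^{2} + 24 x + 10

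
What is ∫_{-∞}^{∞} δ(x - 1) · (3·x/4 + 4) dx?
\frac{19}{4}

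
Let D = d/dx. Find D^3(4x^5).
240 x^{2}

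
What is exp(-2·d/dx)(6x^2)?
6 x^{2} - 24 x + 24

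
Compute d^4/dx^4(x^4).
24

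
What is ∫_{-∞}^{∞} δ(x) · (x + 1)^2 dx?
1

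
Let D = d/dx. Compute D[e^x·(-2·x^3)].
2 x^{2} \left(- x - 3\right) e^{x}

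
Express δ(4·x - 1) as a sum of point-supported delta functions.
\frac{\delta(x - 1/4)}{4}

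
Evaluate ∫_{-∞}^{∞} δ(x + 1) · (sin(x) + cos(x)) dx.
- \sin{\left(1 \right)} + \cos{\left(1 \right)}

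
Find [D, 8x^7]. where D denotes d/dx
56 x^{6}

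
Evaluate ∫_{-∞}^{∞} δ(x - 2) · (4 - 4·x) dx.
-4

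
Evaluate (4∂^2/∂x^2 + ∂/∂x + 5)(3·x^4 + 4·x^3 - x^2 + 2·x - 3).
15 x^{4} + 32 x^{3} + 151 x^{2} + 104 x - 21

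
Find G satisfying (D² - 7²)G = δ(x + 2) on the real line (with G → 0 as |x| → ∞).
-\frac{e^{-7|x + 2|}}{14}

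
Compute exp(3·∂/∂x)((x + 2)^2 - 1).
x^{2} + 10 x + 24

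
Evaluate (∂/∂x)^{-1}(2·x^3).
\frac{x^{4}}{2}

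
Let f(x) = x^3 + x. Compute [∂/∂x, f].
3 x^{2} + 1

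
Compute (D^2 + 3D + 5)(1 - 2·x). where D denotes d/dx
- 10 x - 1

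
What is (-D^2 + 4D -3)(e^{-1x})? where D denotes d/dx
- 8 e^{- x}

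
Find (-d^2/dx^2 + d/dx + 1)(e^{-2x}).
- 5 e^{- 2 x}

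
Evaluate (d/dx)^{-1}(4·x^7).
\frac{x^{8}}{2}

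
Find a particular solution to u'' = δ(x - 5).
\frac{|x - 5|}{2}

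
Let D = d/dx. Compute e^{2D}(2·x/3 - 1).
\frac{2 x}{3} + \frac{1}{3}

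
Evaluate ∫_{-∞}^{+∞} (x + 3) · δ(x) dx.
3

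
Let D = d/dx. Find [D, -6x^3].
- 18 x^{2}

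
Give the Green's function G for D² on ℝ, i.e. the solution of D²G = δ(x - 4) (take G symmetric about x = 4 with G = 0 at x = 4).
\frac{|x - 4|}{2}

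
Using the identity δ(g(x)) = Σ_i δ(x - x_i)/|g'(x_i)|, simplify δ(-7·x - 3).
\frac{\delta(x + 3/7)}{7}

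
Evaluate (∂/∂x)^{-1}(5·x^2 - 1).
\frac{5 x^{3}}{3} - x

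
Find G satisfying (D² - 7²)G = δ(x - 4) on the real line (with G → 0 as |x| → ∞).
-\frac{e^{-7|x - 4|}}{14}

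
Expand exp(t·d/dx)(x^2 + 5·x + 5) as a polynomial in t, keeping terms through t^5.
t^{2} + t \left(2 x + 5\right) + x^{2} + 5 x + 5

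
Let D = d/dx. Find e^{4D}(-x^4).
- x^{4} - 16 x^{3} - 96 x^{2} - 256 x - 256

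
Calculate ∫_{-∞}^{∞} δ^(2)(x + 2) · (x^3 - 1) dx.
-12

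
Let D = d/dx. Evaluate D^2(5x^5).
100 x^{3}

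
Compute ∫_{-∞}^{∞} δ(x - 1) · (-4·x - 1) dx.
-5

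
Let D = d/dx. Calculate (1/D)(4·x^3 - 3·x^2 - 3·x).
x^{4} - x^{3} - \frac{3 x^{2}}{2}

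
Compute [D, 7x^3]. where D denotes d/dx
21 x^{2}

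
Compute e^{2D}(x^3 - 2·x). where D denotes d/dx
x^{3} + 6 x^{2} + 10 x + 4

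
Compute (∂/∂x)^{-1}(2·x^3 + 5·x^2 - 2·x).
\frac{x^{4}}{2} + \frac{5 x^{3}}{3} - x^{2}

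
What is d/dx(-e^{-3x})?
3 e^{- 3 x}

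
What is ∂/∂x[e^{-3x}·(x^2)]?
x \left(2 - 3 x\right) e^{- 3 x}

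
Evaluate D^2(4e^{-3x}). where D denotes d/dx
36 e^{- 3 x}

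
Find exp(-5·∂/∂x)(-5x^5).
- 5 x^{5} + 125 x^{4} - 1250 x^{3} + 6250 x^{2} - 15625 x + 15625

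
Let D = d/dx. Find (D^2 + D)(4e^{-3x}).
24 e^{- 3 x}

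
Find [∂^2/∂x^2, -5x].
-10\frac{d}{dx}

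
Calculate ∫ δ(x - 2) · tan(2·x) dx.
\tan{\left(4 \right)}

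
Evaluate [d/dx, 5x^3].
15 x^{2}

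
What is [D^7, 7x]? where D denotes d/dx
49D^{6}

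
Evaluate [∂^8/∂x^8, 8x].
64\frac{d^{7}}{dx^{7}}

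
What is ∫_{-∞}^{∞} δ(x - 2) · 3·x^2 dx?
12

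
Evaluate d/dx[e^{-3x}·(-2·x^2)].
2 x \left(3 x - 2\right) e^{- 3 x}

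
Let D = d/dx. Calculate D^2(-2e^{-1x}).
- 2 e^{- x}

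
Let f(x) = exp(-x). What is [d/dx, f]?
- e^{- x}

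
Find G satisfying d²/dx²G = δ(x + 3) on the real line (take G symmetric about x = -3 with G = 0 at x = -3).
\frac{|x + 3|}{2}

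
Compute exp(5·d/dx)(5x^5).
5 x^{5} + 125 x^{4} + 1250 x^{3} + 6250 x^{2} + 15625 x + 15625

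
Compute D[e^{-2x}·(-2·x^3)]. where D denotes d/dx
x^{2} \left(4 x - 6\right) e^{- 2 x}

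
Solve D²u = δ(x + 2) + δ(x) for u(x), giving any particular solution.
\frac{|x + 2|}{2} + \frac{|x|}{2}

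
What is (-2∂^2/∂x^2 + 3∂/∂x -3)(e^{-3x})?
- 30 e^{- 3 x}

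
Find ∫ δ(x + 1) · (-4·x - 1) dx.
3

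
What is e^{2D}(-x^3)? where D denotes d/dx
- x^{3} - 6 x^{2} - 12 x - 8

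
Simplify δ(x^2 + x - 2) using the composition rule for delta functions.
\frac{\delta(x + 2) + \delta(x - 1)}{3}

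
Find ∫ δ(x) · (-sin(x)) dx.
0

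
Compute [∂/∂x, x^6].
6 x^{5}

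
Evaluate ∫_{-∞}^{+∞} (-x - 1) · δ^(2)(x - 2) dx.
0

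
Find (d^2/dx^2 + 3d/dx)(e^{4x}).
28 e^{4 x}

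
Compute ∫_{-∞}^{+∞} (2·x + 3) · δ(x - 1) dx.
5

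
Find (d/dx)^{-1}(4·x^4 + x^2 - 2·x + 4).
\frac{4 x^{5}}{5} + \frac{x^{3}}{3} - x^{2} + 4 x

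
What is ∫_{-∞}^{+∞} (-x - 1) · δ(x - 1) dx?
-2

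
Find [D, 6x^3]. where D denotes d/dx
18 x^{2}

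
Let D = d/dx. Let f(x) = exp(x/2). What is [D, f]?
\frac{e^{\frac{x}{2}}}{2}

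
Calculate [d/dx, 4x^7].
28 x^{6}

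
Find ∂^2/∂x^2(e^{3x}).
9 e^{3 x}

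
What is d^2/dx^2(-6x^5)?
- 120 x^{3}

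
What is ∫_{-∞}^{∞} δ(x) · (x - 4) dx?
-4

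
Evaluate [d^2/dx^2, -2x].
-4\frac{d}{dx}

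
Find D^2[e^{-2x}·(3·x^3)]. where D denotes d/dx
6 x \left(2 x^{2} - 6 x + 3\right) e^{- 2 x}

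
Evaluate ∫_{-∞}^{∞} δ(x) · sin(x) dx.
0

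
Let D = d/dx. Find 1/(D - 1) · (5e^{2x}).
5 e^{2 x}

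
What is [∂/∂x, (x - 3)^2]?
2 x - 6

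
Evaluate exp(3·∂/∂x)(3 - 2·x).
- 2 x - 3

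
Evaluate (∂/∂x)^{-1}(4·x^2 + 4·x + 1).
\frac{4 x^{3}}{3} + 2 x^{2} + x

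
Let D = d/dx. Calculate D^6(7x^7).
35280 x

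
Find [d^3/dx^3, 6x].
18\frac{d^{2}}{dx^{2}}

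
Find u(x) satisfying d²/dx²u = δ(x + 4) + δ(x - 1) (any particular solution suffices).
\frac{|x + 4|}{2} + \frac{|x - 1|}{2}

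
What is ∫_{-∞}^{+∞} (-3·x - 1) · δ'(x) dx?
3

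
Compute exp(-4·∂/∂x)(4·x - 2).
4 x - 18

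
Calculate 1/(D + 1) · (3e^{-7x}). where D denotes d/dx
- \frac{e^{- 7 x}}{2}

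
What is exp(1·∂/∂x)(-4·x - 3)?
- 4 x - 7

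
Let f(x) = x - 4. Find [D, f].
1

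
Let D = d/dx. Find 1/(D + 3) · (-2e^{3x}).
- \frac{e^{3 x}}{3}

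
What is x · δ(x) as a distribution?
0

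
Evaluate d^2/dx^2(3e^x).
3 e^{x}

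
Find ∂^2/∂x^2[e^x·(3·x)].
3 \left(x + 2\right) e^{x}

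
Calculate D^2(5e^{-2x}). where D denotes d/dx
20 e^{- 2 x}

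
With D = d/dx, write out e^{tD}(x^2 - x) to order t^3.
t^{2} + t \left(2 x - 1\right) + x^{2} - x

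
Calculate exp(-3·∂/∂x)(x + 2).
x - 1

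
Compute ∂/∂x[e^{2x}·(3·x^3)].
x^{2} \left(6 x + 9\right) e^{2 x}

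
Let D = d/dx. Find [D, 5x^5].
25 x^{4}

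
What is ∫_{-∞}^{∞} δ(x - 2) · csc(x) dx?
\csc{\left(2 \right)}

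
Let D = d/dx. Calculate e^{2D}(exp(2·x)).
e^{2 x + 4}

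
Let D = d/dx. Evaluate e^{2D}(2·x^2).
2 x^{2} + 8 x + 8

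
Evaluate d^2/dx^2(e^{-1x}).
e^{- x}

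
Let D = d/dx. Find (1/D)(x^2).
\frac{x^{3}}{3}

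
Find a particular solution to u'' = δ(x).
\frac{|x|}{2}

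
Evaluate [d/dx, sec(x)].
\tan{\left(x \right)} \sec{\left(x \right)}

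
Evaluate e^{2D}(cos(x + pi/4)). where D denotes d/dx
\cos{\left(x + \frac{\pi}{4} + 2 \right)}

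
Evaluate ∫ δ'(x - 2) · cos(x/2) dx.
\frac{\sin{\left(1 \right)}}{2}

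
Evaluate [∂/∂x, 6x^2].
12 x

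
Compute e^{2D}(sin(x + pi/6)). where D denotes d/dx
\sin{\left(x + \frac{\pi}{6} + 2 \right)}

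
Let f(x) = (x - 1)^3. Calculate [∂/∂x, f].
3 \left(x - 1\right)^{2}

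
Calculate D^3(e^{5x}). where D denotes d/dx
125 e^{5 x}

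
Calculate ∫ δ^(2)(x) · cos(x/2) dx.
- \frac{1}{4}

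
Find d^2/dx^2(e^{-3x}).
9 e^{- 3 x}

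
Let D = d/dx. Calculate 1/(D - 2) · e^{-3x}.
- \frac{e^{- 3 x}}{5}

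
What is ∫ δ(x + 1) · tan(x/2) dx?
- \tan{\left(\frac{1}{2} \right)}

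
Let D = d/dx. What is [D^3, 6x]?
18D^{2}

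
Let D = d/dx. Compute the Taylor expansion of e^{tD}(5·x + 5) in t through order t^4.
5 t + 5 x + 5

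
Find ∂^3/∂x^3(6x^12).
7920 x^{9}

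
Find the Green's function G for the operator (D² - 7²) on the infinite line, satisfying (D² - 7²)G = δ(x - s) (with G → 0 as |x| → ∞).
-\frac{e^{-7|x-s|}}{14}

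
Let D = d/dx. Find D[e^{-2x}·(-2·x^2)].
4 x \left(x - 1\right) e^{- 2 x}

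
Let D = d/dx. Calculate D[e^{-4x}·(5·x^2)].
10 x \left(1 - 2 x\right) e^{- 4 x}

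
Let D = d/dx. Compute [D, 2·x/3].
\frac{2}{3}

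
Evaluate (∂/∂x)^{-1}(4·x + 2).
2 x^{2} + 2 x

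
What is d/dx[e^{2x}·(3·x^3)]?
x^{2} \left(6 x + 9\right) e^{2 x}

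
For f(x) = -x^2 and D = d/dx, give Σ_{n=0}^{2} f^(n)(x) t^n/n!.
- t^{2} - 2 t x - x^{2}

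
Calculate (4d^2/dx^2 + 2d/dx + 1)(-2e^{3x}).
- 86 e^{3 x}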